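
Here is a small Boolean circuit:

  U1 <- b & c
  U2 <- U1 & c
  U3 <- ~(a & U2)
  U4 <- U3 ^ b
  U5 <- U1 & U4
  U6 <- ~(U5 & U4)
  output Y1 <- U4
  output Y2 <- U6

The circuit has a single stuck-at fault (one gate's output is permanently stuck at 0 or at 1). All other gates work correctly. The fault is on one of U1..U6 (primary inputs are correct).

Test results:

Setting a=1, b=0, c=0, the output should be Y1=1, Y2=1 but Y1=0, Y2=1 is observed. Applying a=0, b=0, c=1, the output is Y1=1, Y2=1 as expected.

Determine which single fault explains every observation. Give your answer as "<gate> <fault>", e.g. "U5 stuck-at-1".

Fault-free values for test 1 (a=1, b=0, c=0): U1=0, U2=0, U3=1, U4=1, U5=0, U6=1, giving Y1=1, Y2=1. Observed Y1=0, Y2=1.
Test 1: faults giving observed Y1=0, Y2=1 are {U2 stuck-at-1, U3 stuck-at-0, U4 stuck-at-0}.
Test 2 (a=0, b=0, c=1): fault-free U1=0, U2=0, U3=1, U4=1, U5=0, U6=1 → Y1=1, Y2=1; observed Y1=1, Y2=1. Eliminates U3 stuck-at-0, U4 stuck-at-0.
Only U2 stuck-at-1 is consistent with every test.

U2 stuck-at-1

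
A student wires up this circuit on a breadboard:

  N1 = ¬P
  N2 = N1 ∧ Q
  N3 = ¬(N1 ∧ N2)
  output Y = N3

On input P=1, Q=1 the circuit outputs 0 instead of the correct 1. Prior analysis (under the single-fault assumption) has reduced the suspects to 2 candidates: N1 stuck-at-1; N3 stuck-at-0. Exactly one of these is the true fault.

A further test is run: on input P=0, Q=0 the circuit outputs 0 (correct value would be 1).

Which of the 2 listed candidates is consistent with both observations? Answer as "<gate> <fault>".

Evaluate each candidate on input P=0, Q=0:
  N1 stuck-at-1: N1=1 [stuck-at-1], N2=0, N3=1 → 1 — eliminated
  N3 stuck-at-0: N1=1, N2=0, N3=0 [stuck-at-0] → 0 — matches
Only N3 stuck-at-0 reproduces the observed 0.

N3 stuck-at-0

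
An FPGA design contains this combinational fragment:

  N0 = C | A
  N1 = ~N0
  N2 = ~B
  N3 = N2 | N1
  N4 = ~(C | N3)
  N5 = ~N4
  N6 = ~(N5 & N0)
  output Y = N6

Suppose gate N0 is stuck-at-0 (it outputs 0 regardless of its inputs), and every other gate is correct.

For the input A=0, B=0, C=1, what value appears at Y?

Propagate with N0 forced: N0=0 [stuck-at-0], N1=1, N2=1, N3=1, N4=0, N5=1, N6=1.
So Y = 1. (Without the fault it would be 0.)

1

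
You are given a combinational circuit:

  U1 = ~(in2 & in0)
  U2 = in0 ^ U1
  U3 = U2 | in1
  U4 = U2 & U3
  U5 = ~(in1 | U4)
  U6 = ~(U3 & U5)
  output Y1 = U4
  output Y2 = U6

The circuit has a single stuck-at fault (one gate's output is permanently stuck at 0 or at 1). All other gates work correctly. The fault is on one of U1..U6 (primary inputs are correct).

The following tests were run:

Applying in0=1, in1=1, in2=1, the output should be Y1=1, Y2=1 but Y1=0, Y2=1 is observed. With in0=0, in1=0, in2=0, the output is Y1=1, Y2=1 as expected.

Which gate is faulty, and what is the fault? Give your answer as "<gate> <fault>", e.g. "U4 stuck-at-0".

Fault-free values for test 1 (in0=1, in1=1, in2=1): U1=0, U2=1, U3=1, U4=1, U5=0, U6=1, giving Y1=1, Y2=1. Observed Y1=0, Y2=1.
Test 1: faults giving observed Y1=0, Y2=1 are {U1 stuck-at-1, U2 stuck-at-0, U3 stuck-at-0, U4 stuck-at-0}.
Test 2 (in0=0, in1=0, in2=0): fault-free U1=1, U2=1, U3=1, U4=1, U5=0, U6=1 → Y1=1, Y2=1; observed Y1=1, Y2=1. Eliminates U2 stuck-at-0, U3 stuck-at-0, U4 stuck-at-0.
Only U1 stuck-at-1 is consistent with every test.

U1 stuck-at-1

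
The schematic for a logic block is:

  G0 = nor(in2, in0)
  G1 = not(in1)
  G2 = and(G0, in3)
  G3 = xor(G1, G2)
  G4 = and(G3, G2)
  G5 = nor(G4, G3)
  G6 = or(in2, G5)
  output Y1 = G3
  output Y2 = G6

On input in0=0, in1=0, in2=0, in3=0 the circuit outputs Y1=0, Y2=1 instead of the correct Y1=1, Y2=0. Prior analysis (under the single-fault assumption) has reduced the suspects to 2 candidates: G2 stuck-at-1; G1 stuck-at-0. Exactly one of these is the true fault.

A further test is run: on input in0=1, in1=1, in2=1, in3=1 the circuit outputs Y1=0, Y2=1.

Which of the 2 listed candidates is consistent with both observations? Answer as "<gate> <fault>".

Evaluate each candidate on input in0=1, in1=1, in2=1, in3=1:
  G2 stuck-at-1: G0=0, G1=0, G2=1 [stuck-at-1], G3=1, G4=1, G5=0, G6=1 → Y1=1, Y2=1 — eliminated
  G1 stuck-at-0: G0=0, G1=0 [stuck-at-0], G2=0, G3=0, G4=0, G5=1, G6=1 → Y1=0, Y2=1 — matches
Only G1 stuck-at-0 reproduces the observed Y1=0, Y2=1.

G1 stuck-at-0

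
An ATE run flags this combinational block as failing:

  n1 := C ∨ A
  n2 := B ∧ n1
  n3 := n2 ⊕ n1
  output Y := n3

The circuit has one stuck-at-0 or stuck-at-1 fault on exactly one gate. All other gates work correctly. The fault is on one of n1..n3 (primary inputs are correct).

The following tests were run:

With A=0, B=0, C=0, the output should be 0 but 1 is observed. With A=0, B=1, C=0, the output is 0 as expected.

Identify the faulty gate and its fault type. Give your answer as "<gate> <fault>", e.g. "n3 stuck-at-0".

n1 stuck-at-1

Fault-free values for test 1 (A=0, B=0, C=0): n1=0, n2=0, n3=0, giving Y=0. Observed 1.
Test 1: faults giving observed 1 are {n1 stuck-at-1, n2 stuck-at-1, n3 stuck-at-1}.
Test 2 (A=0, B=1, C=0): fault-free n1=0, n2=0, n3=0 → 0; observed 0. Eliminates n2 stuck-at-1, n3 stuck-at-1.
Only n1 stuck-at-1 is consistent with every test.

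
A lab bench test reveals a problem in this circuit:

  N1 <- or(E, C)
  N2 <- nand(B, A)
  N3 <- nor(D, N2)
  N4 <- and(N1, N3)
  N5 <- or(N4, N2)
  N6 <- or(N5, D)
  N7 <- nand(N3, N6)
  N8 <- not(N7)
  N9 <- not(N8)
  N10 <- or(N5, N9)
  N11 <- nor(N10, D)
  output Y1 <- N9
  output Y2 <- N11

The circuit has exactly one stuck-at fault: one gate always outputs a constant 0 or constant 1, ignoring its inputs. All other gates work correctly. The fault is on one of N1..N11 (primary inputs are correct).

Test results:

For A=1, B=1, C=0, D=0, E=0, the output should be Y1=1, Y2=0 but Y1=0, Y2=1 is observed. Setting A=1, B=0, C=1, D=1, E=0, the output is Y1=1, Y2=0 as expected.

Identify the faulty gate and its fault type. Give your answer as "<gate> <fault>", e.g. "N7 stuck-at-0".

N6 stuck-at-1

Fault-free values for test 1 (A=1, B=1, C=0, D=0, E=0): N1=0, N2=0, N3=1, N4=0, N5=0, N6=0, N7=1, N8=0, N9=1, N10=1, N11=0, giving Y1=1, Y2=0. Observed Y1=0, Y2=1.
Test 1: faults giving observed Y1=0, Y2=1 are {N6 stuck-at-1, N7 stuck-at-0, N8 stuck-at-1, N9 stuck-at-0}.
Test 2 (A=1, B=0, C=1, D=1, E=0): fault-free N1=1, N2=1, N3=0, N4=0, N5=1, N6=1, N7=1, N8=0, N9=1, N10=1, N11=0 → Y1=1, Y2=0; observed Y1=1, Y2=0. Eliminates N7 stuck-at-0, N8 stuck-at-1, N9 stuck-at-0.
Only N6 stuck-at-1 is consistent with every test.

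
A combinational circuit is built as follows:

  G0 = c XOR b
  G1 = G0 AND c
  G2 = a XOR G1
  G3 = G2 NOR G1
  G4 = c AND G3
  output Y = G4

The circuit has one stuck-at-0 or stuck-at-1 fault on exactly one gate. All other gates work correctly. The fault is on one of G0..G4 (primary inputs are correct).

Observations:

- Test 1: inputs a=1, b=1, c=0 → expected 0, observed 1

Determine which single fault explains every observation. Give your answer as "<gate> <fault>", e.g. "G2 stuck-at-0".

G4 stuck-at-1

Fault-free values for test 1 (a=1, b=1, c=0): G0=1, G1=0, G2=1, G3=0, G4=0, giving Y=0. Observed 1.
Test 1: faults giving observed 1 are {G4 stuck-at-1}.
Only G4 stuck-at-1 is consistent with every test.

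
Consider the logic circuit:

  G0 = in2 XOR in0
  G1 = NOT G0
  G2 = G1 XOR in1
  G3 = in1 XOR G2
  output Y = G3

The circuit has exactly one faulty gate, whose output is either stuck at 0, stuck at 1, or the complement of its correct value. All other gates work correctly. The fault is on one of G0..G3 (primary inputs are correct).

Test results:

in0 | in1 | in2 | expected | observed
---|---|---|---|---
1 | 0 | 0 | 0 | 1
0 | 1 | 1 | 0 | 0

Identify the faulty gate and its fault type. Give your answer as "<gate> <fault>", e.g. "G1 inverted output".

G2 stuck-at-1

Fault-free values for test 1 (in0=1, in1=0, in2=0): G0=1, G1=0, G2=0, G3=0, giving Y=0. Observed 1.
Test 1: faults giving observed 1 are {G0 stuck-at-0, G0 inverted output, G1 stuck-at-1, G1 inverted output, G2 stuck-at-1, G2 inverted output, G3 stuck-at-1, G3 inverted output}.
Test 2 (in0=0, in1=1, in2=1): fault-free G0=1, G1=0, G2=1, G3=0 → 0; observed 0. Eliminates G0 stuck-at-0, G0 inverted output, G1 stuck-at-1, G1 inverted output, G2 inverted output, G3 stuck-at-1, G3 inverted output.
Only G2 stuck-at-1 is consistent with every test.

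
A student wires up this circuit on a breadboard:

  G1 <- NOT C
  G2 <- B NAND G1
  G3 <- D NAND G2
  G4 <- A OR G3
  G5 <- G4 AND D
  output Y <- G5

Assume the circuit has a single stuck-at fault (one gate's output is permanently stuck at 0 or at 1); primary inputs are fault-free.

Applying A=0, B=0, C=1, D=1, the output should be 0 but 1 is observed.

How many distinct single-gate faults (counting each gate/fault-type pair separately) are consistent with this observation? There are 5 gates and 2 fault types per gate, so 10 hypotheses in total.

4

Fault-free: G1=0, G2=1, G3=0, G4=0, G5=0 → 0. Observed 1.
  G1 stuck-at-0: output 0 ✗
  G1 stuck-at-1: output 0 ✗
  G2 stuck-at-0: output 1 ✓
  G2 stuck-at-1: output 0 ✗
  G3 stuck-at-0: output 0 ✗
  G3 stuck-at-1: output 1 ✓
  G4 stuck-at-0: output 0 ✗
  G4 stuck-at-1: output 1 ✓
  G5 stuck-at-0: output 0 ✗
  G5 stuck-at-1: output 1 ✓
Consistent faults: {G2 stuck-at-0, G3 stuck-at-1, G4 stuck-at-1, G5 stuck-at-1} — 4 in all.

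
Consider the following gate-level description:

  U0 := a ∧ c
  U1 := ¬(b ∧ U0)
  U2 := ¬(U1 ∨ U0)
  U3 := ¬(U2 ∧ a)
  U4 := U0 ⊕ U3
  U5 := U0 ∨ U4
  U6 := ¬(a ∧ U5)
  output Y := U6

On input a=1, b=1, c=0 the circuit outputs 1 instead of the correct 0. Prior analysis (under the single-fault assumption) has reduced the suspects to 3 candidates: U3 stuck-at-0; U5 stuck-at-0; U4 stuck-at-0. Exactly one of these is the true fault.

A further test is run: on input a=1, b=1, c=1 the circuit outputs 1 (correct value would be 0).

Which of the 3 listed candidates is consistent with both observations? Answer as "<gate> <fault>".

U5 stuck-at-0

Evaluate each candidate on input a=1, b=1, c=1:
  U3 stuck-at-0: U0=1, U1=0, U2=0, U3=0 [stuck-at-0], U4=1, U5=1, U6=0 → 0 — eliminated
  U5 stuck-at-0: U0=1, U1=0, U2=0, U3=1, U4=0, U5=0 [stuck-at-0], U6=1 → 1 — matches
  U4 stuck-at-0: U0=1, U1=0, U2=0, U3=1, U4=0 [stuck-at-0], U5=1, U6=0 → 0 — eliminated
Only U5 stuck-at-0 reproduces the observed 1.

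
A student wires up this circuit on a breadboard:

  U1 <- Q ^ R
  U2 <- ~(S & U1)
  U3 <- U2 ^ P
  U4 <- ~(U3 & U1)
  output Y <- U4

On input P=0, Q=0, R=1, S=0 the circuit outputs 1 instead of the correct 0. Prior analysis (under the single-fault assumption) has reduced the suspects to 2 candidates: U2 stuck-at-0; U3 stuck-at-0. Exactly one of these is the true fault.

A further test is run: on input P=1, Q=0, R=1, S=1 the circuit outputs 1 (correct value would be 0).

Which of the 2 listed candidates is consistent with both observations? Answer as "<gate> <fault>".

U3 stuck-at-0

Evaluate each candidate on input P=1, Q=0, R=1, S=1:
  U2 stuck-at-0: U1=1, U2=0 [stuck-at-0], U3=1, U4=0 → 0 — eliminated
  U3 stuck-at-0: U1=1, U2=0, U3=0 [stuck-at-0], U4=1 → 1 — matches
Only U3 stuck-at-0 reproduces the observed 1.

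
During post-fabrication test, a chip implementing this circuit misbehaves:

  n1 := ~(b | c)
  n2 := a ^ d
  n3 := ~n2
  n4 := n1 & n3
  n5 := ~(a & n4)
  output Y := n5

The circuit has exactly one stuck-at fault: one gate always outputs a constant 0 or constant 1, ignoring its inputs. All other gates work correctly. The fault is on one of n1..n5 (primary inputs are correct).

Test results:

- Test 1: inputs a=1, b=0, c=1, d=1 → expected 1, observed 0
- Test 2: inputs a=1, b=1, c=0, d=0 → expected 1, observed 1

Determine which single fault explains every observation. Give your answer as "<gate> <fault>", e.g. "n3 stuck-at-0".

Fault-free values for test 1 (a=1, b=0, c=1, d=1): n1=0, n2=0, n3=1, n4=0, n5=1, giving Y=1. Observed 0.
Test 1: faults giving observed 0 are {n1 stuck-at-1, n4 stuck-at-1, n5 stuck-at-0}.
Test 2 (a=1, b=1, c=0, d=0): fault-free n1=0, n2=1, n3=0, n4=0, n5=1 → 1; observed 1. Eliminates n4 stuck-at-1, n5 stuck-at-0.
Only n1 stuck-at-1 is consistent with every test.

n1 stuck-at-1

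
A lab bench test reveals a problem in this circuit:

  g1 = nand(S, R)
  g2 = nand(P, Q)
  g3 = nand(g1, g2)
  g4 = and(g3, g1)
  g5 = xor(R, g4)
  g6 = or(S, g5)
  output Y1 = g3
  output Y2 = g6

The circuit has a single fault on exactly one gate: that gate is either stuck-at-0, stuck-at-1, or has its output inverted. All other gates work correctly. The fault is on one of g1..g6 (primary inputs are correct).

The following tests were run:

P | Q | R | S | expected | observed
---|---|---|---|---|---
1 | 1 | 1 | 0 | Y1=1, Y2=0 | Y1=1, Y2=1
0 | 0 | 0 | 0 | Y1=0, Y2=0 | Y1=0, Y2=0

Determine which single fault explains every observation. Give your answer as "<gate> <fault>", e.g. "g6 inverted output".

g4 stuck-at-0

Fault-free values for test 1 (P=1, Q=1, R=1, S=0): g1=1, g2=0, g3=1, g4=1, g5=0, g6=0, giving Y1=1, Y2=0. Observed Y1=1, Y2=1.
Test 1: faults giving observed Y1=1, Y2=1 are {g1 stuck-at-0, g1 inverted output, g4 stuck-at-0, g4 inverted output, g5 stuck-at-1, g5 inverted output, g6 stuck-at-1, g6 inverted output}.
Test 2 (P=0, Q=0, R=0, S=0): fault-free g1=1, g2=1, g3=0, g4=0, g5=0, g6=0 → Y1=0, Y2=0; observed Y1=0, Y2=0. Eliminates g1 stuck-at-0, g1 inverted output, g4 inverted output, g5 stuck-at-1, g5 inverted output, g6 stuck-at-1, g6 inverted output.
Only g4 stuck-at-0 is consistent with every test.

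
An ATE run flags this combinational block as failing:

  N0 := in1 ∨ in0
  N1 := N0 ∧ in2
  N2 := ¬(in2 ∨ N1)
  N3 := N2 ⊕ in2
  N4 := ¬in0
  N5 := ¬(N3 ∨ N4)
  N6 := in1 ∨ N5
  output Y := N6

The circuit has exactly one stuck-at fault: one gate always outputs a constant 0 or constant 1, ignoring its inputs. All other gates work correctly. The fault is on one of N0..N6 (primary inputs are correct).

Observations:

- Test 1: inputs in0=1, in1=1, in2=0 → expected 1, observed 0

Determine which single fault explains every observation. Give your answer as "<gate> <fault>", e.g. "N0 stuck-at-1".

Fault-free values for test 1 (in0=1, in1=1, in2=0): N0=1, N1=0, N2=1, N3=1, N4=0, N5=0, N6=1, giving Y=1. Observed 0.
Test 1: faults giving observed 0 are {N6 stuck-at-0}.
Only N6 stuck-at-0 is consistent with every test.

N6 stuck-at-0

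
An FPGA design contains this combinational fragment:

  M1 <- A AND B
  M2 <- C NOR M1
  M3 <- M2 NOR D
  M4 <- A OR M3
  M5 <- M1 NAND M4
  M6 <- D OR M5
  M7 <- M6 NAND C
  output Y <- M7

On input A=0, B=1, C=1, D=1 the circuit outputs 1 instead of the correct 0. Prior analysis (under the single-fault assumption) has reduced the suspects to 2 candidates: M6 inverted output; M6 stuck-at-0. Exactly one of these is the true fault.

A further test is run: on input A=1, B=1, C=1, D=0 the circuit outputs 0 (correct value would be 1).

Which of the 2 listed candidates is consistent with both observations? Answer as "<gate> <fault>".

M6 inverted output

Evaluate each candidate on input A=1, B=1, C=1, D=0:
  M6 inverted output: M1=1, M2=0, M3=1, M4=1, M5=0, M6=1 [inverted output], M7=0 → 0 — matches
  M6 stuck-at-0: M1=1, M2=0, M3=1, M4=1, M5=0, M6=0 [stuck-at-0], M7=1 → 1 — eliminated
Only M6 inverted output reproduces the observed 0.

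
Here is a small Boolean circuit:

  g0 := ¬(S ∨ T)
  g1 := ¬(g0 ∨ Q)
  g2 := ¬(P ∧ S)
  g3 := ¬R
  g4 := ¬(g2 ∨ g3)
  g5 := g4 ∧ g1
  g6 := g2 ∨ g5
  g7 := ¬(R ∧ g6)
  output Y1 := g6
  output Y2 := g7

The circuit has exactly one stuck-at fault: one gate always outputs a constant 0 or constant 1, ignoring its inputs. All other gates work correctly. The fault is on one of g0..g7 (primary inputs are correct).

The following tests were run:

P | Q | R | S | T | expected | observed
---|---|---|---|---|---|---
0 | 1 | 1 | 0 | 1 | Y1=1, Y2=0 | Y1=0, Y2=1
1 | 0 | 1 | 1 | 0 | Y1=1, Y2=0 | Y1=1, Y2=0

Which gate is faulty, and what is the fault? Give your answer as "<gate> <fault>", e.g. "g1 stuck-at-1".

Fault-free values for test 1 (P=0, Q=1, R=1, S=0, T=1): g0=0, g1=0, g2=1, g3=0, g4=0, g5=0, g6=1, g7=0, giving Y1=1, Y2=0. Observed Y1=0, Y2=1.
Test 1: faults giving observed Y1=0, Y2=1 are {g2 stuck-at-0, g6 stuck-at-0}.
Test 2 (P=1, Q=0, R=1, S=1, T=0): fault-free g0=0, g1=1, g2=0, g3=0, g4=1, g5=1, g6=1, g7=0 → Y1=1, Y2=0; observed Y1=1, Y2=0. Eliminates g6 stuck-at-0.
Only g2 stuck-at-0 is consistent with every test.

g2 stuck-at-0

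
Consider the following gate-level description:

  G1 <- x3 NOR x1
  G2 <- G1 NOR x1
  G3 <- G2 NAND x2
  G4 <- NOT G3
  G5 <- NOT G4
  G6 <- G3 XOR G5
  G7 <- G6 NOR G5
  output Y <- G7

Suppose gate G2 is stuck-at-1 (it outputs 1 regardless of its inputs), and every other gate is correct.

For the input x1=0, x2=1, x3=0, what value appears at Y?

Propagate with G2 forced: G1=1, G2=1 [stuck-at-1], G3=0, G4=1, G5=0, G6=0, G7=1.
So Y = 1. (Without the fault it would be 0.)

1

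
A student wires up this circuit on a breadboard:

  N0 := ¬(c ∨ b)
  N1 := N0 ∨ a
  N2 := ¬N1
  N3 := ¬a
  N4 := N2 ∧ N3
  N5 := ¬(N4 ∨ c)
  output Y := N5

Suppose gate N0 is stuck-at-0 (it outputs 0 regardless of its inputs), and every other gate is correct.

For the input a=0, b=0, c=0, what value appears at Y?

0

Propagate with N0 forced: N0=0 [stuck-at-0], N1=0, N2=1, N3=1, N4=1, N5=0.
So Y = 0. (Without the fault it would be 1.)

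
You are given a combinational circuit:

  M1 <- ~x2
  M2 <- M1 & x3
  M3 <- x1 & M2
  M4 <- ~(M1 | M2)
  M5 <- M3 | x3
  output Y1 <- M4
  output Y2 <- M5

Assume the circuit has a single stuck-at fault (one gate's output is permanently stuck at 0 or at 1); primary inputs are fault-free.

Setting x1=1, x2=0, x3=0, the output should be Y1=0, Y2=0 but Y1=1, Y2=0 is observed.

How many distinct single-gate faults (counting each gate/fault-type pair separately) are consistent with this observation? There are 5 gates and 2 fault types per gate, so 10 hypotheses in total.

Fault-free: M1=1, M2=0, M3=0, M4=0, M5=0 → Y1=0, Y2=0. Observed Y1=1, Y2=0.
  M1 stuck-at-0: output Y1=1, Y2=0 ✓
  M1 stuck-at-1: output Y1=0, Y2=0 ✗
  M2 stuck-at-0: output Y1=0, Y2=0 ✗
  M2 stuck-at-1: output Y1=0, Y2=1 ✗
  M3 stuck-at-0: output Y1=0, Y2=0 ✗
  M3 stuck-at-1: output Y1=0, Y2=1 ✗
  M4 stuck-at-0: output Y1=0, Y2=0 ✗
  M4 stuck-at-1: output Y1=1, Y2=0 ✓
  M5 stuck-at-0: output Y1=0, Y2=0 ✗
  M5 stuck-at-1: output Y1=0, Y2=1 ✗
Consistent faults: {M1 stuck-at-0, M4 stuck-at-1} — 2 in all.

2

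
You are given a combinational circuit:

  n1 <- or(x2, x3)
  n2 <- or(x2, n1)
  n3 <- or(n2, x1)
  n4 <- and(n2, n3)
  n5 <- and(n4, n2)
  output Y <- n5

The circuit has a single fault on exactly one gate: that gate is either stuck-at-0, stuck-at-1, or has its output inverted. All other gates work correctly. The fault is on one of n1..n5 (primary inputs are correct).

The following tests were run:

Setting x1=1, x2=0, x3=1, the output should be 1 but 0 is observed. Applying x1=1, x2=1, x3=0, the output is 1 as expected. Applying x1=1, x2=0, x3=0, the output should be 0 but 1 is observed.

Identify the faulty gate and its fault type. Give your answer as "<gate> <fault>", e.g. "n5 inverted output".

Fault-free values for test 1 (x1=1, x2=0, x3=1): n1=1, n2=1, n3=1, n4=1, n5=1, giving Y=1. Observed 0.
Test 1: faults giving observed 0 are {n1 stuck-at-0, n1 inverted output, n2 stuck-at-0, n2 inverted output, n3 stuck-at-0, n3 inverted output, n4 stuck-at-0, n4 inverted output, n5 stuck-at-0, n5 inverted output}.
Test 2 (x1=1, x2=1, x3=0): fault-free n1=1, n2=1, n3=1, n4=1, n5=1 → 1; observed 1. Eliminates n2 stuck-at-0, n2 inverted output, n3 stuck-at-0, n3 inverted output, n4 stuck-at-0, n4 inverted output, n5 stuck-at-0, n5 inverted output.
Test 3 (x1=1, x2=0, x3=0): fault-free n1=0, n2=0, n3=1, n4=0, n5=0 → 0; observed 1. Eliminates n1 stuck-at-0.
Only n1 inverted output is consistent with every test.

n1 inverted output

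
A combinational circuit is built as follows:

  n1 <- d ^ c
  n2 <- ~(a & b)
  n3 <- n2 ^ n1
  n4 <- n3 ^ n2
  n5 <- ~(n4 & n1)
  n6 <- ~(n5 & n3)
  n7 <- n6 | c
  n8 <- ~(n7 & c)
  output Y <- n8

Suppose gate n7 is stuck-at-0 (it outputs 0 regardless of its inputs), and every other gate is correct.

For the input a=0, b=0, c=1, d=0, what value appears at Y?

Propagate with n7 forced: n1=1, n2=1, n3=0, n4=1, n5=0, n6=1, n7=0 [stuck-at-0], n8=1.
So Y = 1. (Without the fault it would be 0.)

1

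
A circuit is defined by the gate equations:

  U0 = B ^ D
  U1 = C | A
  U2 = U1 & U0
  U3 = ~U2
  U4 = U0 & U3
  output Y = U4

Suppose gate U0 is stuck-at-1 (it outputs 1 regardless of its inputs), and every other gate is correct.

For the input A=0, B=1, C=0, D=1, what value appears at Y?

Propagate with U0 forced: U0=1 [stuck-at-1], U1=0, U2=0, U3=1, U4=1.
So Y = 1. (Without the fault it would be 0.)

1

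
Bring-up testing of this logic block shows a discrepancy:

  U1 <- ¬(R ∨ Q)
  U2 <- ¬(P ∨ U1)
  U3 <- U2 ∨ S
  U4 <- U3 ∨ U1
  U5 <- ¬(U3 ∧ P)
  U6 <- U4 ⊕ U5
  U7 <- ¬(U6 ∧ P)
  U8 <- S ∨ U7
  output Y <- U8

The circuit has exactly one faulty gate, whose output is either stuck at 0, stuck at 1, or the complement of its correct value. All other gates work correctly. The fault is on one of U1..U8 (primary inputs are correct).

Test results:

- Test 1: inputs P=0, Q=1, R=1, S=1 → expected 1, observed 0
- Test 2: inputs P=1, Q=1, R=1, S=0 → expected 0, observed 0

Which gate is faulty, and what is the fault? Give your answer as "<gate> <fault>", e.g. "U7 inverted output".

Fault-free values for test 1 (P=0, Q=1, R=1, S=1): U1=0, U2=1, U3=1, U4=1, U5=1, U6=0, U7=1, U8=1, giving Y=1. Observed 0.
Test 1: faults giving observed 0 are {U8 stuck-at-0, U8 inverted output}.
Test 2 (P=1, Q=1, R=1, S=0): fault-free U1=0, U2=0, U3=0, U4=0, U5=1, U6=1, U7=0, U8=0 → 0; observed 0. Eliminates U8 inverted output.
Only U8 stuck-at-0 is consistent with every test.

U8 stuck-at-0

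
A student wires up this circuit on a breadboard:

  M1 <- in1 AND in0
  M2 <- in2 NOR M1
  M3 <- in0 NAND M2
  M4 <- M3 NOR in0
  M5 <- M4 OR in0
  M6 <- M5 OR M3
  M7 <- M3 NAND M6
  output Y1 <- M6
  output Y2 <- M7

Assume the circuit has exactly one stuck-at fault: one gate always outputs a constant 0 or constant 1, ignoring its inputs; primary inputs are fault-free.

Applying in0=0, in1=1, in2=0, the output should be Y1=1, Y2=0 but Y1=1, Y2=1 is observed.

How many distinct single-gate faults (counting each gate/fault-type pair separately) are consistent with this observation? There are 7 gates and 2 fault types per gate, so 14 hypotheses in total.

2

Fault-free: M1=0, M2=1, M3=1, M4=0, M5=0, M6=1, M7=0 → Y1=1, Y2=0. Observed Y1=1, Y2=1.
  M1 stuck-at-0: output Y1=1, Y2=0 ✗
  M1 stuck-at-1: output Y1=1, Y2=0 ✗
  M2 stuck-at-0: output Y1=1, Y2=0 ✗
  M2 stuck-at-1: output Y1=1, Y2=0 ✗
  M3 stuck-at-0: output Y1=1, Y2=1 ✓
  M3 stuck-at-1: output Y1=1, Y2=0 ✗
  M4 stuck-at-0: output Y1=1, Y2=0 ✗
  M4 stuck-at-1: output Y1=1, Y2=0 ✗
  M5 stuck-at-0: output Y1=1, Y2=0 ✗
  M5 stuck-at-1: output Y1=1, Y2=0 ✗
  M6 stuck-at-0: output Y1=0, Y2=1 ✗
  M6 stuck-at-1: output Y1=1, Y2=0 ✗
  M7 stuck-at-0: output Y1=1, Y2=0 ✗
  M7 stuck-at-1: output Y1=1, Y2=1 ✓
Consistent faults: {M3 stuck-at-0, M7 stuck-at-1} — 2 in all.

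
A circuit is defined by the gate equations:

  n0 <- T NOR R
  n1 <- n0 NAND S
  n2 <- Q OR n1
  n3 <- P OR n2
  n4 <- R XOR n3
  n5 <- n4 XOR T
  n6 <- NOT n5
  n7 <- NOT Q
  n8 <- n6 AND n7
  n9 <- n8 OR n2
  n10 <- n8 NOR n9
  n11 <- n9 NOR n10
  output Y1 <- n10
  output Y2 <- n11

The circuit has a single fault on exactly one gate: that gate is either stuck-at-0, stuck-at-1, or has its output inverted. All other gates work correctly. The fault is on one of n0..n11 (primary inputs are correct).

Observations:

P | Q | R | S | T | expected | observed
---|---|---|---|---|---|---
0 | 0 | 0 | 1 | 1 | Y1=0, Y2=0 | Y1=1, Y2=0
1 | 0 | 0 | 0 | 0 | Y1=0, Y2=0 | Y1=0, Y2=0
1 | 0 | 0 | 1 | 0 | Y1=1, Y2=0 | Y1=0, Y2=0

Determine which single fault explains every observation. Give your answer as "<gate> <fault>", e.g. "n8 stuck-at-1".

Fault-free values for test 1 (P=0, Q=0, R=0, S=1, T=1): n0=0, n1=1, n2=1, n3=1, n4=1, n5=0, n6=1, n7=1, n8=1, n9=1, n10=0, n11=0, giving Y1=0, Y2=0. Observed Y1=1, Y2=0.
Test 1: faults giving observed Y1=1, Y2=0 are {n0 stuck-at-1, n0 inverted output, n1 stuck-at-0, n1 inverted output, n2 stuck-at-0, n2 inverted output, n10 stuck-at-1, n10 inverted output}.
Test 2 (P=1, Q=0, R=0, S=0, T=0): fault-free n0=1, n1=1, n2=1, n3=1, n4=1, n5=1, n6=0, n7=1, n8=0, n9=1, n10=0, n11=0 → Y1=0, Y2=0; observed Y1=0, Y2=0. Eliminates n1 stuck-at-0, n1 inverted output, n2 stuck-at-0, n2 inverted output, n10 stuck-at-1, n10 inverted output.
Test 3 (P=1, Q=0, R=0, S=1, T=0): fault-free n0=1, n1=0, n2=0, n3=1, n4=1, n5=1, n6=0, n7=1, n8=0, n9=0, n10=1, n11=0 → Y1=1, Y2=0; observed Y1=0, Y2=0. Eliminates n0 stuck-at-1.
Only n0 inverted output is consistent with every test.

n0 inverted output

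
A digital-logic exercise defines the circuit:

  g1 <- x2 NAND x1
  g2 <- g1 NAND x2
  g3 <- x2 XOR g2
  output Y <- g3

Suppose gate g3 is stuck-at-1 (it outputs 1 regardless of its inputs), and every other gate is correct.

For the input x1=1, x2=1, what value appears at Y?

1

Propagate with g3 forced: g1=0, g2=1, g3=1 [stuck-at-1].
So Y = 1. (Without the fault it would be 0.)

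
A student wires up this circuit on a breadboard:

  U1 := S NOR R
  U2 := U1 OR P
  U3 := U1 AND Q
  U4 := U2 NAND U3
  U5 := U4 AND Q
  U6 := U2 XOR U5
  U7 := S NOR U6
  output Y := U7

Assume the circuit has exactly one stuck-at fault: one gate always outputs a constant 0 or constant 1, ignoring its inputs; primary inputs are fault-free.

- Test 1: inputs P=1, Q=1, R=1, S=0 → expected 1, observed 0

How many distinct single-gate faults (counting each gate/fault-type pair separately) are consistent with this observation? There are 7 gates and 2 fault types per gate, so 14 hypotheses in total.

7

Fault-free: U1=0, U2=1, U3=0, U4=1, U5=1, U6=0, U7=1 → 1. Observed 0.
  U1 stuck-at-0: output 1 ✗
  U1 stuck-at-1: output 0 ✓
  U2 stuck-at-0: output 0 ✓
  U2 stuck-at-1: output 1 ✗
  U3 stuck-at-0: output 1 ✗
  U3 stuck-at-1: output 0 ✓
  U4 stuck-at-0: output 0 ✓
  U4 stuck-at-1: output 1 ✗
  U5 stuck-at-0: output 0 ✓
  U5 stuck-at-1: output 1 ✗
  U6 stuck-at-0: output 1 ✗
  U6 stuck-at-1: output 0 ✓
  U7 stuck-at-0: output 0 ✓
  U7 stuck-at-1: output 1 ✗
Consistent faults: {U1 stuck-at-1, U2 stuck-at-0, U3 stuck-at-1, U4 stuck-at-0, U5 stuck-at-0, U6 stuck-at-1, U7 stuck-at-0} — 7 in all.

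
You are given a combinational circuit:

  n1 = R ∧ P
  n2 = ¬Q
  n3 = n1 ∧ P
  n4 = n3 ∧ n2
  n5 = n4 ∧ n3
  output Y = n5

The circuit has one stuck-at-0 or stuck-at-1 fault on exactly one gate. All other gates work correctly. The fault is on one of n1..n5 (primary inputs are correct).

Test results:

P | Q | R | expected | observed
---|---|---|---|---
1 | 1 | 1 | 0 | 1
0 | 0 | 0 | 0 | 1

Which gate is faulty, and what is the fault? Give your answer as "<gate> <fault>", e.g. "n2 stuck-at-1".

Fault-free values for test 1 (P=1, Q=1, R=1): n1=1, n2=0, n3=1, n4=0, n5=0, giving Y=0. Observed 1.
Test 1: faults giving observed 1 are {n2 stuck-at-1, n4 stuck-at-1, n5 stuck-at-1}.
Test 2 (P=0, Q=0, R=0): fault-free n1=0, n2=1, n3=0, n4=0, n5=0 → 0; observed 1. Eliminates n2 stuck-at-1, n4 stuck-at-1.
Only n5 stuck-at-1 is consistent with every test.

n5 stuck-at-1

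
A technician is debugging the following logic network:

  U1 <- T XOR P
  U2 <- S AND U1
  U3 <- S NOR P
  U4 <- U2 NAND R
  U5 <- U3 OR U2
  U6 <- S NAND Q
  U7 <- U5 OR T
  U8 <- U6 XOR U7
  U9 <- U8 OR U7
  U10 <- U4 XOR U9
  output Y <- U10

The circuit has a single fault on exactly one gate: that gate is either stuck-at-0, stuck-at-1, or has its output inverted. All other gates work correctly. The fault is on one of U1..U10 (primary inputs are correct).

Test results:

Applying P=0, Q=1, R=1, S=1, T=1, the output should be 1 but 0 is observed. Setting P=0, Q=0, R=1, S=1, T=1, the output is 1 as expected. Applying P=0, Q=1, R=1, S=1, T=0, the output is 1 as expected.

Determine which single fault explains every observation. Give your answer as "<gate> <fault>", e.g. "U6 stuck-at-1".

U7 stuck-at-0

Fault-free values for test 1 (P=0, Q=1, R=1, S=1, T=1): U1=1, U2=1, U3=0, U4=0, U5=1, U6=0, U7=1, U8=1, U9=1, U10=1, giving Y=1. Observed 0.
Test 1: faults giving observed 0 are {U1 stuck-at-0, U1 inverted output, U2 stuck-at-0, U2 inverted output, U4 stuck-at-1, U4 inverted output, U7 stuck-at-0, U7 inverted output, U9 stuck-at-0, U9 inverted output, U10 stuck-at-0, U10 inverted output}.
Test 2 (P=0, Q=0, R=1, S=1, T=1): fault-free U1=1, U2=1, U3=0, U4=0, U5=1, U6=1, U7=1, U8=0, U9=1, U10=1 → 1; observed 1. Eliminates U1 stuck-at-0, U1 inverted output, U2 stuck-at-0, U2 inverted output, U4 stuck-at-1, U4 inverted output, U9 stuck-at-0, U9 inverted output, U10 stuck-at-0, U10 inverted output.
Test 3 (P=0, Q=1, R=1, S=1, T=0): fault-free U1=0, U2=0, U3=0, U4=1, U5=0, U6=0, U7=0, U8=0, U9=0, U10=1 → 1; observed 1. Eliminates U7 inverted output.
Only U7 stuck-at-0 is consistent with every test.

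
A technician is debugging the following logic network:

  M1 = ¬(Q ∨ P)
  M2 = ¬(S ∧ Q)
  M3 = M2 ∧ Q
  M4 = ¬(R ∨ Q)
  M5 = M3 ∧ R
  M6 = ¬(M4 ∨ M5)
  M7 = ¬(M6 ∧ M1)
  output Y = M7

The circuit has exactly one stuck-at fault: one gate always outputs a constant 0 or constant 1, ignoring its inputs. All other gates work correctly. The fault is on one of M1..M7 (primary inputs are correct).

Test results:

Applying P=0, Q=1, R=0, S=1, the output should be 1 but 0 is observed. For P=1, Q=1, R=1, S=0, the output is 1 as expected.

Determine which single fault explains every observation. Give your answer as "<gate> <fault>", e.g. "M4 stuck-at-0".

M1 stuck-at-1

Fault-free values for test 1 (P=0, Q=1, R=0, S=1): M1=0, M2=0, M3=0, M4=0, M5=0, M6=1, M7=1, giving Y=1. Observed 0.
Test 1: faults giving observed 0 are {M1 stuck-at-1, M7 stuck-at-0}.
Test 2 (P=1, Q=1, R=1, S=0): fault-free M1=0, M2=1, M3=1, M4=0, M5=1, M6=0, M7=1 → 1; observed 1. Eliminates M7 stuck-at-0.
Only M1 stuck-at-1 is consistent with every test.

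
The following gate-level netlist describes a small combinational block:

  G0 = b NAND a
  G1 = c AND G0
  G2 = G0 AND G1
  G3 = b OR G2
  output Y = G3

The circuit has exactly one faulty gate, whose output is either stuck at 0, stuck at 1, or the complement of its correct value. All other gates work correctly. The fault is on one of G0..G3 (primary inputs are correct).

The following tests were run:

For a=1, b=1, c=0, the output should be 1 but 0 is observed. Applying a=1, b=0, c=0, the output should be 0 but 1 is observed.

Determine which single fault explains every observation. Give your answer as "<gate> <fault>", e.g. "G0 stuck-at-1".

Fault-free values for test 1 (a=1, b=1, c=0): G0=0, G1=0, G2=0, G3=1, giving Y=1. Observed 0.
Test 1: faults giving observed 0 are {G3 stuck-at-0, G3 inverted output}.
Test 2 (a=1, b=0, c=0): fault-free G0=1, G1=0, G2=0, G3=0 → 0; observed 1. Eliminates G3 stuck-at-0.
Only G3 inverted output is consistent with every test.

G3 inverted output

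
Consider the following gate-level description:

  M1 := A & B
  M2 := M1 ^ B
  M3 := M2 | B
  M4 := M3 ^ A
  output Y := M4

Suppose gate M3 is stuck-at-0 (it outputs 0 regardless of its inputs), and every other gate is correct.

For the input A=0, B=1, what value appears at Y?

Propagate with M3 forced: M1=0, M2=1, M3=0 [stuck-at-0], M4=0.
So Y = 0. (Without the fault it would be 1.)

0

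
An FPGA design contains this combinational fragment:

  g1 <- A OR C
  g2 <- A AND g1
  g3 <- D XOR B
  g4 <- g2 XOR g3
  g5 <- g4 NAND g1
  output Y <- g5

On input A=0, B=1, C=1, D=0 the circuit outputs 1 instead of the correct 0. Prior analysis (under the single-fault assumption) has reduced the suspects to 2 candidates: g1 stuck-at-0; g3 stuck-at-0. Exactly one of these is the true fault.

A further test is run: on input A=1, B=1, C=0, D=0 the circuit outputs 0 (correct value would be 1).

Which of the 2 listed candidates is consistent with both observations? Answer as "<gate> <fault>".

g3 stuck-at-0

Evaluate each candidate on input A=1, B=1, C=0, D=0:
  g1 stuck-at-0: g1=0 [stuck-at-0], g2=0, g3=1, g4=1, g5=1 → 1 — eliminated
  g3 stuck-at-0: g1=1, g2=1, g3=0 [stuck-at-0], g4=1, g5=0 → 0 — matches
Only g3 stuck-at-0 reproduces the observed 0.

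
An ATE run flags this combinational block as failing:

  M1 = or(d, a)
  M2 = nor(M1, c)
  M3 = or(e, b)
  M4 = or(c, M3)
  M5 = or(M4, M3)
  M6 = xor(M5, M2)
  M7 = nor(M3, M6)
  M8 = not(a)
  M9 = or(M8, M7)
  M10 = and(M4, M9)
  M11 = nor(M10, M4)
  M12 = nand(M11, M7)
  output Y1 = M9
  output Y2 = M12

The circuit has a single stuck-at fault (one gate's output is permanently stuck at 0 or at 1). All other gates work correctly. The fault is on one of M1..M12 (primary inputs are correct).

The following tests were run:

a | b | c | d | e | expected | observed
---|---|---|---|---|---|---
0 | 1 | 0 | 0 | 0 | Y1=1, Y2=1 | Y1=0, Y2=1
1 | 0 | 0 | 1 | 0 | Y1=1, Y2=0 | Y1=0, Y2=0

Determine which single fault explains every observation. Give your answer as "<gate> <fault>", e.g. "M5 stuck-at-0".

Fault-free values for test 1 (a=0, b=1, c=0, d=0, e=0): M1=0, M2=1, M3=1, M4=1, M5=1, M6=0, M7=0, M8=1, M9=1, M10=1, M11=0, M12=1, giving Y1=1, Y2=1. Observed Y1=0, Y2=1.
Test 1: faults giving observed Y1=0, Y2=1 are {M8 stuck-at-0, M9 stuck-at-0}.
Test 2 (a=1, b=0, c=0, d=1, e=0): fault-free M1=1, M2=0, M3=0, M4=0, M5=0, M6=0, M7=1, M8=0, M9=1, M10=0, M11=1, M12=0 → Y1=1, Y2=0; observed Y1=0, Y2=0. Eliminates M8 stuck-at-0.
Only M9 stuck-at-0 is consistent with every test.

M9 stuck-at-0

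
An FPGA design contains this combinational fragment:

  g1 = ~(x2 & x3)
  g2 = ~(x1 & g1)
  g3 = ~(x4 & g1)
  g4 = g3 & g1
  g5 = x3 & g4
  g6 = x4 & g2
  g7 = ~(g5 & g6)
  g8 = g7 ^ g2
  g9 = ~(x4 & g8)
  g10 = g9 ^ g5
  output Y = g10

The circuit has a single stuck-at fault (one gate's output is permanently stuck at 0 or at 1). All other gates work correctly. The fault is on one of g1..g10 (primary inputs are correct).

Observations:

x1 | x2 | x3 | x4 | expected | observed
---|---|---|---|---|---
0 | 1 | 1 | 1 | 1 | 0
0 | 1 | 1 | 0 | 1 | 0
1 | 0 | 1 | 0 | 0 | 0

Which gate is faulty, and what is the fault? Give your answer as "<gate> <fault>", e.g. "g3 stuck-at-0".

Fault-free values for test 1 (x1=0, x2=1, x3=1, x4=1): g1=0, g2=1, g3=1, g4=0, g5=0, g6=1, g7=1, g8=0, g9=1, g10=1, giving Y=1. Observed 0.
Test 1: faults giving observed 0 are {g2 stuck-at-0, g7 stuck-at-0, g8 stuck-at-1, g9 stuck-at-0, g10 stuck-at-0}.
Test 2 (x1=0, x2=1, x3=1, x4=0): fault-free g1=0, g2=1, g3=1, g4=0, g5=0, g6=0, g7=1, g8=0, g9=1, g10=1 → 1; observed 0. Eliminates g2 stuck-at-0, g7 stuck-at-0, g8 stuck-at-1.
Test 3 (x1=1, x2=0, x3=1, x4=0): fault-free g1=1, g2=0, g3=1, g4=1, g5=1, g6=0, g7=1, g8=1, g9=1, g10=0 → 0; observed 0. Eliminates g9 stuck-at-0.
Only g10 stuck-at-0 is consistent with every test.

g10 stuck-at-0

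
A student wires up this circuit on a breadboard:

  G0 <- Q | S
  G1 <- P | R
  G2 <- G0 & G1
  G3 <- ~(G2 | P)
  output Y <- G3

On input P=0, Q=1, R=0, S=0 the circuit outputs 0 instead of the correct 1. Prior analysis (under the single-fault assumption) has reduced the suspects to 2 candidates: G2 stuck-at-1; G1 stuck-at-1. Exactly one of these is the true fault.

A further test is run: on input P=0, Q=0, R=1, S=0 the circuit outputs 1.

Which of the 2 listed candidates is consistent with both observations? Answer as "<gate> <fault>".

Evaluate each candidate on input P=0, Q=0, R=1, S=0:
  G2 stuck-at-1: G0=0, G1=1, G2=1 [stuck-at-1], G3=0 → 0 — eliminated
  G1 stuck-at-1: G0=0, G1=1 [stuck-at-1], G2=0, G3=1 → 1 — matches
Only G1 stuck-at-1 reproduces the observed 1.

G1 stuck-at-1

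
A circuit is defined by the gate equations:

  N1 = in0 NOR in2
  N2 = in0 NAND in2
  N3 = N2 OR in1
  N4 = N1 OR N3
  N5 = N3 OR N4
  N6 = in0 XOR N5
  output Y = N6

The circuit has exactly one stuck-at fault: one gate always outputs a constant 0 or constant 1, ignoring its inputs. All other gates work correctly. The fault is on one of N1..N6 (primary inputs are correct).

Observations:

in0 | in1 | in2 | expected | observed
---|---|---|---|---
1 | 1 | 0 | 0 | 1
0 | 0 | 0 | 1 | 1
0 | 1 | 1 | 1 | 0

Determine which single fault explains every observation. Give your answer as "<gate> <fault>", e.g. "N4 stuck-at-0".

Fault-free values for test 1 (in0=1, in1=1, in2=0): N1=0, N2=1, N3=1, N4=1, N5=1, N6=0, giving Y=0. Observed 1.
Test 1: faults giving observed 1 are {N3 stuck-at-0, N5 stuck-at-0, N6 stuck-at-1}.
Test 2 (in0=0, in1=0, in2=0): fault-free N1=1, N2=1, N3=1, N4=1, N5=1, N6=1 → 1; observed 1. Eliminates N5 stuck-at-0.
Test 3 (in0=0, in1=1, in2=1): fault-free N1=0, N2=1, N3=1, N4=1, N5=1, N6=1 → 1; observed 0. Eliminates N6 stuck-at-1.
Only N3 stuck-at-0 is consistent with every test.

N3 stuck-at-0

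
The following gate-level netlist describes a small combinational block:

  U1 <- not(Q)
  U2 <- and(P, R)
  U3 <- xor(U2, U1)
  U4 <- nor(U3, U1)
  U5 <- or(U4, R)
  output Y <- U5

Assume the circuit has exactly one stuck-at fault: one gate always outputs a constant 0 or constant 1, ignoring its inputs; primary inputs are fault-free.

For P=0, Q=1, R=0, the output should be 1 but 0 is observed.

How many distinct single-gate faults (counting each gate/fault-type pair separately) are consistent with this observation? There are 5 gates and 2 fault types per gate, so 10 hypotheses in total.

5

Fault-free: U1=0, U2=0, U3=0, U4=1, U5=1 → 1. Observed 0.
  U1 stuck-at-0: output 1 ✗
  U1 stuck-at-1: output 0 ✓
  U2 stuck-at-0: output 1 ✗
  U2 stuck-at-1: output 0 ✓
  U3 stuck-at-0: output 1 ✗
  U3 stuck-at-1: output 0 ✓
  U4 stuck-at-0: output 0 ✓
  U4 stuck-at-1: output 1 ✗
  U5 stuck-at-0: output 0 ✓
  U5 stuck-at-1: output 1 ✗
Consistent faults: {U1 stuck-at-1, U2 stuck-at-1, U3 stuck-at-1, U4 stuck-at-0, U5 stuck-at-0} — 5 in all.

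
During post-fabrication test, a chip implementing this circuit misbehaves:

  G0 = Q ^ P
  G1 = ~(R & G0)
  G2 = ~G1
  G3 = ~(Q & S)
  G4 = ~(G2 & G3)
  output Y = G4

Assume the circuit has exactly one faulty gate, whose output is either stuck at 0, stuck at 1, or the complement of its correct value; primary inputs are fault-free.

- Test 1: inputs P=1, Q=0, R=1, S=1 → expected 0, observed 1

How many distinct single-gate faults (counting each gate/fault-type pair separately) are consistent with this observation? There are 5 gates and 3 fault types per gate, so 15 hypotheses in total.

10

Fault-free: G0=1, G1=0, G2=1, G3=1, G4=0 → 0. Observed 1.
  G0: stuck-at-0, inverted output ✓; others ✗
  G1: stuck-at-1, inverted output ✓; others ✗
  G2: stuck-at-0, inverted output ✓; others ✗
  G3: stuck-at-0, inverted output ✓; others ✗
  G4: stuck-at-1, inverted output ✓; others ✗
Consistent faults: {G0 stuck-at-0, G0 inverted output, G1 stuck-at-1, G1 inverted output, G2 stuck-at-0, G2 inverted output, G3 stuck-at-0, G3 inverted output, G4 stuck-at-1, G4 inverted output} — 10 in all.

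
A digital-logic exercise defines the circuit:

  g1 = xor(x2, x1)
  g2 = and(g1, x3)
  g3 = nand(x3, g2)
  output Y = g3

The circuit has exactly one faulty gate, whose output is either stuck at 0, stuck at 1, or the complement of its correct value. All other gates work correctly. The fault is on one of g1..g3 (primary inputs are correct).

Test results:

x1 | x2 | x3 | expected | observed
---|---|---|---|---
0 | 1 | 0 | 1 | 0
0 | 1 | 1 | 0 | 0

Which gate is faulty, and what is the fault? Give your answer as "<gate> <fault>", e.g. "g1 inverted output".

Fault-free values for test 1 (x1=0, x2=1, x3=0): g1=1, g2=0, g3=1, giving Y=1. Observed 0.
Test 1: faults giving observed 0 are {g3 stuck-at-0, g3 inverted output}.
Test 2 (x1=0, x2=1, x3=1): fault-free g1=1, g2=1, g3=0 → 0; observed 0. Eliminates g3 inverted output.
Only g3 stuck-at-0 is consistent with every test.

g3 stuck-at-0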